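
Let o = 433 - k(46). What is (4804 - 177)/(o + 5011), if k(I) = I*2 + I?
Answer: 661/758 ≈ 0.87203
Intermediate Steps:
k(I) = 3*I (k(I) = 2*I + I = 3*I)
o = 295 (o = 433 - 3*46 = 433 - 1*138 = 433 - 138 = 295)
(4804 - 177)/(o + 5011) = (4804 - 177)/(295 + 5011) = 4627/5306 = 4627*(1/5306) = 661/758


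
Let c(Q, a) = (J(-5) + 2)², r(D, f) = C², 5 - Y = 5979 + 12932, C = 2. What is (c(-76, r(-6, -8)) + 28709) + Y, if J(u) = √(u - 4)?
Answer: 9798 + 12*I ≈ 9798.0 + 12.0*I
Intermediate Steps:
J(u) = √(-4 + u)
Y = -18906 (Y = 5 - (5979 + 12932) = 5 - 1*18911 = 5 - 18911 = -18906)
r(D, f) = 4 (r(D, f) = 2² = 4)
c(Q, a) = (2 + 3*I)² (c(Q, a) = (√(-4 - 5) + 2)² = (√(-9) + 2)² = (3*I + 2)² = (2 + 3*I)²)
(c(-76, r(-6, -8)) + 28709) + Y = ((-5 + 12*I) + 28709) - 18906 = (28704 + 12*I) - 18906 = 9798 + 12*I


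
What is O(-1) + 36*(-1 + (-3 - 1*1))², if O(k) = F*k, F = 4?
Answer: 896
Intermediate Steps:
O(k) = 4*k
O(-1) + 36*(-1 + (-3 - 1*1))² = 4*(-1) + 36*(-1 + (-3 - 1*1))² = -4 + 36*(-1 + (-3 - 1))² = -4 + 36*(-1 - 4)² = -4 + 36*(-5)² = -4 + 36*25 = -4 + 900 = 896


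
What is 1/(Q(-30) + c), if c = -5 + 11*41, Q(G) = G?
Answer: 1/416 ≈ 0.0024038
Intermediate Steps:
c = 446 (c = -5 + 451 = 446)
1/(Q(-30) + c) = 1/(-30 + 446) = 1/416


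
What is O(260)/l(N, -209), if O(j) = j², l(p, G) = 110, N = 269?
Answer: 6760/11 ≈ 614.54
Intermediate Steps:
O(260)/l(N, -209) = 260²/110 = 67600*(1/110) = 6760/11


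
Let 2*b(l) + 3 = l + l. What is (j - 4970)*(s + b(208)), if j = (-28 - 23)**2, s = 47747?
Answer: -227203683/2 ≈ -1.1360e+8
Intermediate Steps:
b(l) = -3/2 + l (b(l) = -3/2 + (l + l)/2 = -3/2 + (2*l)/2 = -3/2 + l)
j = 2601 (j = (-51)**2 = 2601)
(j - 4970)*(s + b(208)) = (2601 - 4970)*(47747 + (-3/2 + 208)) = -2369*(47747 + 413/2) = -2369*95907/2 = -227203683/2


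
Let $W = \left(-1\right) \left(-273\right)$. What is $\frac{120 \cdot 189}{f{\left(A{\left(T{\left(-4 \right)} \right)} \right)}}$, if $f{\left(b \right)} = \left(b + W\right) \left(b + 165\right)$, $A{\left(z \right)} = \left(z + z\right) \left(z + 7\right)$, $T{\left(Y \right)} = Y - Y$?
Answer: $\frac{72}{143} \approx 0.5035$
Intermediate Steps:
$T{\left(Y \right)} = 0$
$A{\left(z \right)} = 2 z \left(7 + z\right)$
$W = 273$
$f{\left(b \right)} = \left(165 + b\right) \left(273 + b\right)$ ($f{\left(b \right)} = \left(b + 273\right) \left(b + 165\right) = \left(273 + b\right) \left(165 + b\right) = \left(165 + b\right) \left(273 + b\right)$)
$\frac{120 \cdot 189}{f{\left(A{\left(T{\left(-4 \right)} \right)} \right)}} = \frac{120 \cdot 189}{45045 + \left(2 \cdot 0 \left(7 + 0\right)\right)^{2} + 438 \cdot 2 \cdot 0 \left(7 + 0\right)} = \frac{22680}{45045 + \left(2 \cdot 0 \cdot 7\right)^{2} + 438 \cdot 2 \cdot 0 \cdot 7} = \frac{22680}{45045 + 0^{2} + 438 \cdot 0} = \frac{22680}{45045 + 0 + 0} = \frac{22680}{45045} = 22680 \cdot \frac{1}{45045} = \frac{72}{143}$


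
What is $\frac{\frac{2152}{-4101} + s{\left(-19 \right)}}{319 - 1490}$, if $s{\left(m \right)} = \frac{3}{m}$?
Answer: $\frac{53191}{91243149} \approx 0.00058296$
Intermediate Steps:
$\frac{\frac{2152}{-4101} + s{\left(-19 \right)}}{319 - 1490} = \frac{\frac{2152}{-4101} + \frac{3}{-19}}{319 - 1490} = \frac{2152 \left(- \frac{1}{4101}\right) + 3 \left(- \frac{1}{19}\right)}{-1171} = \left(- \frac{2152}{4101} - \frac{3}{19}\right) \left(- \frac{1}{1171}\right) = \left(- \frac{53191}{77919}\right) \left(- \frac{1}{1171}\right) = \frac{53191}{91243149}$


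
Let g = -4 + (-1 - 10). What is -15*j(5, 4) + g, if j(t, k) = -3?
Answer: 30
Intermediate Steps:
g = -15 (g = -4 - 11 = -15)
-15*j(5, 4) + g = -15*(-3) - 15 = 45 - 15 = 30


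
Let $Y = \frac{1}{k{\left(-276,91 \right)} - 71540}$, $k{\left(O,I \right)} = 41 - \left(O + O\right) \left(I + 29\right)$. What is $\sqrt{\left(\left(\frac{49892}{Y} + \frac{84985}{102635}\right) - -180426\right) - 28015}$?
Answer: $\frac{i \sqrt{110492475546762374}}{20527} \approx 16194.0 i$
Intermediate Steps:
$k{\left(O,I \right)} = 41 - 2 O \left(29 + I\right)$
$Y = - \frac{1}{5259}$ ($Y = \frac{1}{\left(41 - -16008 - 182 \left(-276\right)\right) - 71540} = \frac{1}{\left(41 + 16008 + 50232\right) - 71540} = \frac{1}{66281 - 71540} = \frac{1}{-5259} = - \frac{1}{5259} \approx -0.00019015$)
$\sqrt{\left(\left(\frac{49892}{Y} + \frac{84985}{102635}\right) - -180426\right) - 28015} = \sqrt{\left(\left(\frac{49892}{- \frac{1}{5259}} + \frac{84985}{102635}\right) - -180426\right) - 28015} = \sqrt{\left(\left(49892 \left(-5259\right) + 84985 \cdot \frac{1}{102635}\right) + 180426\right) - 28015} = \sqrt{\left(\left(-262382028 + \frac{16997}{20527}\right) + 180426\right) - 28015} = \sqrt{\left(- \frac{5385915871759}{20527} + 180426\right) - 28015} = \sqrt{- \frac{5382212267257}{20527} - 28015} = \sqrt{- \frac{5382787331162}{20527}} = \frac{i \sqrt{110492475546762374}}{20527}$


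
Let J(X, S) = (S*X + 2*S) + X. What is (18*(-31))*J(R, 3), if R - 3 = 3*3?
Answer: -30132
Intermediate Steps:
R = 12 (R = 3 + 3*3 = 3 + 9 = 12)
J(X, S) = X + 2*S + S*X (J(X, S) = (2*S + S*X) + X = X + 2*S + S*X)
(18*(-31))*J(R, 3) = (18*(-31))*(12 + 2*3 + 3*12) = -558*(12 + 6 + 36) = -558*54 = -30132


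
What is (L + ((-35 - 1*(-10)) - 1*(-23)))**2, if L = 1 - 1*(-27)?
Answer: 676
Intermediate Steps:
L = 28 (L = 1 + 27 = 28)
(L + ((-35 - 1*(-10)) - 1*(-23)))**2 = (28 + ((-35 - 1*(-10)) - 1*(-23)))**2 = (28 + ((-35 + 10) + 23))**2 = (28 + (-25 + 23))**2 = (28 - 2)**2 = 26**2 = 676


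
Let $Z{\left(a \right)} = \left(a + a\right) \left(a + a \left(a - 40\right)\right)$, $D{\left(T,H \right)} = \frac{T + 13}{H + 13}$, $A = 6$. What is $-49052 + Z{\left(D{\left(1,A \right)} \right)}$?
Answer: $- \frac{336732652}{6859} \approx -49094.0$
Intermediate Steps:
$D{\left(T,H \right)} = \frac{13 + T}{13 + H}$
$Z{\left(a \right)} = 2 a \left(a + a \left(-40 + a\right)\right)$
$-49052 + Z{\left(D{\left(1,A \right)} \right)} = -49052 + 2 \left(\frac{13 + 1}{13 + 6}\right)^{2} \left(-39 + \frac{13 + 1}{13 + 6}\right) = -49052 + 2 \left(\frac{1}{19} \cdot 14\right)^{2} \left(-39 + \frac{1}{19} \cdot 14\right) = -49052 + 2 \left(\frac{14}{19}\right)^{2} \left(-39 + \frac{14}{19}\right) = -49052 + 2 \cdot \frac{196}{361} \left(- \frac{727}{19}\right) = -49052 - \frac{284984}{6859} = - \frac{336732652}{6859}$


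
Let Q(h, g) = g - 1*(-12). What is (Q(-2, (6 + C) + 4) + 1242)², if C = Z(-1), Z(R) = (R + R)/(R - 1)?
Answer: 1600225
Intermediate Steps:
Z(R) = 2*R/(-1 + R) (Z(R) = (2*R)/(-1 + R) = 2*R/(-1 + R))
C = 1 (C = 2*(-1)/(-1 - 1) = 2*(-1)/(-2) = 2*(-1)*(-½) = 1)
Q(h, g) = 12 + g (Q(h, g) = g + 12 = 12 + g)
(Q(-2, (6 + C) + 4) + 1242)² = ((12 + ((6 + 1) + 4)) + 1242)² = ((12 + (7 + 4)) + 1242)² = ((12 + 11) + 1242)² = (23 + 1242)² = 1265² = 1600225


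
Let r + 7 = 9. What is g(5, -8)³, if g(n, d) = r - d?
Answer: 1000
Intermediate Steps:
r = 2 (r = -7 + 9 = 2)
g(n, d) = 2 - d
g(5, -8)³ = (2 - 1*(-8))³ = (2 + 8)³ = 10³ = 1000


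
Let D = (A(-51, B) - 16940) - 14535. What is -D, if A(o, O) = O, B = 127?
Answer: 31348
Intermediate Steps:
D = -31348 (D = (127 - 16940) - 14535 = -16813 - 14535 = -31348)
-D = -1*(-31348) = 31348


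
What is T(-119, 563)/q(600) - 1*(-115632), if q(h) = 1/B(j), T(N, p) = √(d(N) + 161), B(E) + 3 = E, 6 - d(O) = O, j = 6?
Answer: 115632 + 3*√286 ≈ 1.1568e+5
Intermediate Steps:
d(O) = 6 - O
B(E) = -3 + E
T(N, p) = √(167 - N) (T(N, p) = √((6 - N) + 161) = √(167 - N))
q(h) = ⅓ (q(h) = 1/(-3 + 6) = 1/3 = ⅓)
T(-119, 563)/q(600) - 1*(-115632) = √(167 - 1*(-119))/(⅓) - 1*(-115632) = √(167 + 119)*3 + 115632 = √286*3 + 115632 = 3*√286 + 115632 = 115632 + 3*√286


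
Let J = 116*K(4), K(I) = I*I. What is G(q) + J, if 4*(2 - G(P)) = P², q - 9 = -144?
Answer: -10793/4 ≈ -2698.3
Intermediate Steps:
q = -135 (q = 9 - 144 = -135)
G(P) = 2 - P²/4
K(I) = I²
J = 1856 (J = 116*4² = 116*16 = 1856)
G(q) + J = (2 - ¼*(-135)²) + 1856 = (2 - ¼*18225) + 1856 = (2 - 18225/4) + 1856 = -18217/4 + 1856 = -10793/4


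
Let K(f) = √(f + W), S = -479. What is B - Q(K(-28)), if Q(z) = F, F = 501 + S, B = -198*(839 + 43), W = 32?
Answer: -174658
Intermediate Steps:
K(f) = √(32 + f) (K(f) = √(f + 32) = √(32 + f))
B = -174636 (B = -198*882 = -174636)
F = 22 (F = 501 - 479 = 22)
Q(z) = 22
B - Q(K(-28)) = -174636 - 1*22 = -174636 - 22 = -174658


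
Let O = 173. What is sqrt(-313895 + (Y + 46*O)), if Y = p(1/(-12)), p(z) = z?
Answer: I*sqrt(11013735)/6 ≈ 553.12*I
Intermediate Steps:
Y = -1/12 (Y = 1/(-12) = -1/12 ≈ -0.083333)
sqrt(-313895 + (Y + 46*O)) = sqrt(-313895 + (-1/12 + 46*173)) = sqrt(-313895 + (-1/12 + 7958)) = sqrt(-313895 + 95495/12) = sqrt(-3671245/12) = I*sqrt(11013735)/6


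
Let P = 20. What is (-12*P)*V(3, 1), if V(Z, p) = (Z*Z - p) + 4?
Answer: -2880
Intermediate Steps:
V(Z, p) = 4 + Z² - p (V(Z, p) = (Z² - p) + 4 = 4 + Z² - p)
(-12*P)*V(3, 1) = (-12*20)*(4 + 3² - 1*1) = -240*(4 + 9 - 1) = -240*12 = -2880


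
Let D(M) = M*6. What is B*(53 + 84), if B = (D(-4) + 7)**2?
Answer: 39593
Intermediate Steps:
D(M) = 6*M
B = 289 (B = (6*(-4) + 7)**2 = (-24 + 7)**2 = (-17)**2 = 289)
B*(53 + 84) = 289*(53 + 84) = 289*137 = 39593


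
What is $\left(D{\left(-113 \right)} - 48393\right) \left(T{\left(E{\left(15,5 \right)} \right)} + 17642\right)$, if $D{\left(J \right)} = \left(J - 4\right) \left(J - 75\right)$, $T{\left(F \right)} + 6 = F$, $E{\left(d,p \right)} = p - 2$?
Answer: $-465616683$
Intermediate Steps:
$E{\left(d,p \right)} = -2 + p$ ($E{\left(d,p \right)} = p - 2 = -2 + p$)
$T{\left(F \right)} = -6 + F$
$D{\left(J \right)} = \left(-75 + J\right) \left(-4 + J\right)$ ($D{\left(J \right)} = \left(-4 + J\right) \left(-75 + J\right) = \left(-75 + J\right) \left(-4 + J\right)$)
$\left(D{\left(-113 \right)} - 48393\right) \left(T{\left(E{\left(15,5 \right)} \right)} + 17642\right) = \left(\left(300 + \left(-113\right)^{2} - -8927\right) - 48393\right) \left(\left(-6 + \left(-2 + 5\right)\right) + 17642\right) = \left(\left(300 + 12769 + 8927\right) - 48393\right) \left(\left(-6 + 3\right) + 17642\right) = \left(21996 - 48393\right) \left(-3 + 17642\right) = \left(-26397\right) 17639 = -465616683$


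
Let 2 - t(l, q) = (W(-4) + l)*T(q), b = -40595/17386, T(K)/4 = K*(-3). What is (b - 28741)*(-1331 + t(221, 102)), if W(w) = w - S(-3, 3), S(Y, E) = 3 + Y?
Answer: -132068573066259/17386 ≈ -7.5963e+9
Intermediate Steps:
T(K) = -12*K (T(K) = 4*(K*(-3)) = 4*(-3*K) = -12*K)
W(w) = w (W(w) = w - (3 - 3) = w - 1*0 = w + 0 = w)
b = -40595/17386 (b = -40595*1/17386 = -40595/17386 ≈ -2.3349)
t(l, q) = 2 + 12*q*(-4 + l) (t(l, q) = 2 - (-4 + l)*(-12*q) = 2 - (-12)*q*(-4 + l) = 2 + 12*q*(-4 + l))
(b - 28741)*(-1331 + t(221, 102)) = (-40595/17386 - 28741)*(-1331 + (2 - 48*102 + 12*221*102)) = -499731621*(-1331 + (2 - 4896 + 270504))/17386 = -499731621*(-1331 + 265610)/17386 = -499731621/17386*264279 = -132068573066259/17386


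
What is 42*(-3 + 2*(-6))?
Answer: -630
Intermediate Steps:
42*(-3 + 2*(-6)) = 42*(-3 - 12) = 42*(-15) = -630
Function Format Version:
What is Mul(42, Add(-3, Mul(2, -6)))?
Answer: -630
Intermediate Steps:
Mul(42, Add(-3, Mul(2, -6))) = Mul(42, Add(-3, -12)) = Mul(42, -15) = -630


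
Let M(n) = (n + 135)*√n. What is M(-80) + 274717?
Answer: 274717 + 220*I*√5 ≈ 2.7472e+5 + 491.94*I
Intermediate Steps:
M(n) = √n*(135 + n) (M(n) = (135 + n)*√n = √n*(135 + n))
M(-80) + 274717 = √(-80)*(135 - 80) + 274717 = (4*I*√5)*55 + 274717 = 220*I*√5 + 274717 = 274717 + 220*I*√5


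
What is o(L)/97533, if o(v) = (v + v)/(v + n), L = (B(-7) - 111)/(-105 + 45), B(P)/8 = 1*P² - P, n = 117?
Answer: -674/651813039 ≈ -1.0340e-6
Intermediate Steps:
B(P) = -8*P + 8*P² (B(P) = 8*(1*P² - P) = 8*(P² - P) = -8*P + 8*P²)
L = -337/60 (L = (8*(-7)*(-1 - 7) - 111)/(-105 + 45) = (8*(-7)*(-8) - 111)/(-60) = (448 - 111)*(-1/60) = 337*(-1/60) = -337/60 ≈ -5.6167)
o(v) = 2*v/(117 + v) (o(v) = (v + v)/(v + 117) = (2*v)/(117 + v) = 2*v/(117 + v))
o(L)/97533 = (2*(-337/60)/(117 - 337/60))/97533 = (2*(-337/60)/(6683/60))*(1/97533) = (2*(-337/60)*(60/6683))*(1/97533) = -674/6683*1/97533 = -674/651813039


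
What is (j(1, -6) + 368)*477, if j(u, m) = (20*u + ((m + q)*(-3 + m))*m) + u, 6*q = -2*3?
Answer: 5247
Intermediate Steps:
q = -1 (q = (-2*3)/6 = (1/6)*(-6) = -1)
j(u, m) = 21*u + m*(-1 + m)*(-3 + m) (j(u, m) = (20*u + ((m - 1)*(-3 + m))*m) + u = (20*u + ((-1 + m)*(-3 + m))*m) + u = (20*u + m*(-1 + m)*(-3 + m)) + u = 21*u + m*(-1 + m)*(-3 + m))
(j(1, -6) + 368)*477 = (((-6)**3 - 4*(-6)**2 + 3*(-6) + 21*1) + 368)*477 = ((-216 - 4*36 - 18 + 21) + 368)*477 = ((-216 - 144 - 18 + 21) + 368)*477 = (-357 + 368)*477 = 11*477 = 5247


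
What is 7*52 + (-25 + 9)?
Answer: 348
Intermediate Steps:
7*52 + (-25 + 9) = 364 - 16 = 348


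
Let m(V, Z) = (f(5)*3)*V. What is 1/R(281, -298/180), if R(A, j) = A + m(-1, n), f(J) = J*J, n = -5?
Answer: 1/206 ≈ 0.0048544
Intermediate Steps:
f(J) = J²
m(V, Z) = 75*V (m(V, Z) = (5²*3)*V = (25*3)*V = 75*V)
R(A, j) = -75 + A (R(A, j) = A + 75*(-1) = A - 75 = -75 + A)
1/R(281, -298/180) = 1/(-75 + 281) = 1/206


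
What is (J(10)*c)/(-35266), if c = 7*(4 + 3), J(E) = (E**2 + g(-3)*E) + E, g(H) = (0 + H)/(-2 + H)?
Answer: -406/2519 ≈ -0.16118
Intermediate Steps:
g(H) = H/(-2 + H)
J(E) = E**2 + 8*E/5 (J(E) = (E**2 + (-3/(-2 - 3))*E) + E = (E**2 + (-3/(-5))*E) + E = (E**2 + (-3*(-1/5))*E) + E = (E**2 + 3*E/5) + E = E**2 + 8*E/5)
c = 49 (c = 7*7 = 49)
(J(10)*c)/(-35266) = (((1/5)*10*(8 + 5*10))*49)/(-35266) = (((1/5)*10*(8 + 50))*49)*(-1/35266) = (((1/5)*10*58)*49)*(-1/35266) = (116*49)*(-1/35266) = 5684*(-1/35266) = -406/2519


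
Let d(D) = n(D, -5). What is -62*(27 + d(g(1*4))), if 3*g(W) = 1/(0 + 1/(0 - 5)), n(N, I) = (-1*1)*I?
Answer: -1984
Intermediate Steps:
n(N, I) = -I
g(W) = -5/3 (g(W) = 1/(3*(0 + 1/(0 - 5))) = 1/(3*(0 + 1/(-5))) = 1/(3*(0 - ⅕)) = 1/(3*(-⅕)) = (⅓)*(-5) = -5/3)
d(D) = 5 (d(D) = -1*(-5) = 5)
-62*(27 + d(g(1*4))) = -62*(27 + 5) = -62*32 = -1984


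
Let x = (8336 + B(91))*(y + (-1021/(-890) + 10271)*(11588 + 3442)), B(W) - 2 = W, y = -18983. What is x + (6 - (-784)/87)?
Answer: 10075164036961892/7743 ≈ 1.3012e+12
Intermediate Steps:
B(W) = 2 + W
x = 115806483182134/89 (x = (8336 + (2 + 91))*(-18983 + (-1021/(-890) + 10271)*(11588 + 3442)) = (8336 + 93)*(-18983 + (-1021*(-1/890) + 10271)*15030) = 8429*(-18983 + (1021/890 + 10271)*15030) = 8429*(-18983 + (9142211/890)*15030) = 8429*(-18983 + 13740743133/89) = 8429*(13739053646/89) = 115806483182134/89 ≈ 1.3012e+12)
x + (6 - (-784)/87) = 115806483182134/89 + (6 - (-784)/87) = 115806483182134/89 + (6 - 7*(-112/87)) = 115806483182134/89 + (6 + 784/87) = 115806483182134/89 + 1306/87 = 10075164036961892/7743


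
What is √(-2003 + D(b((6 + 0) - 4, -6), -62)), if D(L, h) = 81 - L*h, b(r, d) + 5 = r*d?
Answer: 4*I*√186 ≈ 54.553*I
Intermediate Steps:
b(r, d) = -5 + d*r (b(r, d) = -5 + r*d = -5 + d*r)
D(L, h) = 81 - L*h
√(-2003 + D(b((6 + 0) - 4, -6), -62)) = √(-2003 + (81 - 1*(-5 - 6*((6 + 0) - 4))*(-62))) = √(-2003 + (81 - 1*(-5 - 6*(6 - 4))*(-62))) = √(-2003 + (81 - 1*(-5 - 6*2)*(-62))) = √(-2003 + (81 - 1*(-5 - 12)*(-62))) = √(-2003 + (81 - 1*(-17)*(-62))) = √(-2003 + (81 - 1054)) = √(-2003 - 973) = √(-2976) = 4*I*√186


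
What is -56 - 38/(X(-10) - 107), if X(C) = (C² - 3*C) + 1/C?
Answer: -13204/229 ≈ -57.659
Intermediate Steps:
X(C) = 1/C + C² - 3*C
-56 - 38/(X(-10) - 107) = -56 - 38/((1 + (-10)²*(-3 - 10))/(-10) - 107) = -56 - 38/(-(1 + 100*(-13))/10 - 107) = -56 - 38/(-(1 - 1300)/10 - 107) = -56 - 38/(-⅒*(-1299) - 107) = -56 - 38/(1299/10 - 107) = -56 - 38/229/10 = -56 - 38*10/229 = -56 - 380/229 = -13204/229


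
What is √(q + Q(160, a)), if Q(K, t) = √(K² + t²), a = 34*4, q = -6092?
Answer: 2*√(-1523 + 2*√689) ≈ 76.694*I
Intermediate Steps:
a = 136
√(q + Q(160, a)) = √(-6092 + √(160² + 136²)) = √(-6092 + √(25600 + 18496)) = √(-6092 + √44096) = √(-6092 + 8*√689)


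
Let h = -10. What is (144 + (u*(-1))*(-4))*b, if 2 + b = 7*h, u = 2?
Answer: -10944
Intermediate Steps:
b = -72 (b = -2 + 7*(-10) = -2 - 70 = -72)
(144 + (u*(-1))*(-4))*b = (144 + (2*(-1))*(-4))*(-72) = (144 - 2*(-4))*(-72) = (144 + 8)*(-72) = 152*(-72) = -10944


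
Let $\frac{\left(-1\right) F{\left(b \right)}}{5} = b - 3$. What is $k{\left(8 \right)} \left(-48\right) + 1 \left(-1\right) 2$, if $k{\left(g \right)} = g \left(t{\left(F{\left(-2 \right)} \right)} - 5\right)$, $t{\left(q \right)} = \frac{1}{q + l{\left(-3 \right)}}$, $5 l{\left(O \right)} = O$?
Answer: $\frac{116038}{61} \approx 1902.3$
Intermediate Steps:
$F{\left(b \right)} = 15 - 5 b$ ($F{\left(b \right)} = - 5 \left(b - 3\right) = - 5 \left(-3 + b\right) = 15 - 5 b$)
$l{\left(O \right)} = \frac{O}{5}$
$t{\left(q \right)} = \frac{1}{- \frac{3}{5} + q}$ ($t{\left(q \right)} = \frac{1}{q + \frac{1}{5} \left(-3\right)} = \frac{1}{q - \frac{3}{5}} = \frac{1}{- \frac{3}{5} + q}$)
$k{\left(g \right)} = - \frac{605 g}{122}$ ($k{\left(g \right)} = g \left(\frac{5}{-3 + 5 \left(15 - -10\right)} - 5\right) = g \left(\frac{5}{-3 + 5 \left(15 + 10\right)} - 5\right) = g \left(\frac{5}{-3 + 5 \cdot 25} - 5\right) = g \left(\frac{5}{-3 + 125} - 5\right) = g \left(\frac{5}{122} - 5\right) = g \left(- \frac{605}{122}\right) = - \frac{605 g}{122}$)
$k{\left(8 \right)} \left(-48\right) + 1 \left(-1\right) 2 = \left(- \frac{605}{122}\right) 8 \left(-48\right) + 1 \left(-1\right) 2 = \left(- \frac{2420}{61}\right) \left(-48\right) - 2 = \frac{116160}{61} - 2 = \frac{116038}{61}$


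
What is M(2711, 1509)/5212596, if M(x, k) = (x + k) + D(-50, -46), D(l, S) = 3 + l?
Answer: 1391/1737532 ≈ 0.00080056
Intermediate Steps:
M(x, k) = -47 + k + x (M(x, k) = (x + k) + (3 - 50) = (k + x) - 47 = -47 + k + x)
M(2711, 1509)/5212596 = (-47 + 1509 + 2711)/5212596 = 4173*(1/5212596) = 1391/1737532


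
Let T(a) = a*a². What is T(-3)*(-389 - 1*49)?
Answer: 11826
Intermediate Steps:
T(a) = a³
T(-3)*(-389 - 1*49) = (-3)³*(-389 - 1*49) = -27*(-389 - 49) = -27*(-438) = 11826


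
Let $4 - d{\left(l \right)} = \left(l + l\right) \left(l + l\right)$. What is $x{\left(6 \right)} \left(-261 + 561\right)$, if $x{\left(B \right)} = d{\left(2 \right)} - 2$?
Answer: $-4200$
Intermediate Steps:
$d{\left(l \right)} = 4 - 4 l^{2}$ ($d{\left(l \right)} = 4 - \left(l + l\right) \left(l + l\right) = 4 - 2 l 2 l = 4 - 4 l^{2}$)
$x{\left(B \right)} = -14$ ($x{\left(B \right)} = \left(4 - 4 \cdot 2^{2}\right) - 2 = \left(4 - 16\right) - 2 = -12 - 2 = -14$)
$x{\left(6 \right)} \left(-261 + 561\right) = - 14 \left(-261 + 561\right) = \left(-14\right) 300 = -4200$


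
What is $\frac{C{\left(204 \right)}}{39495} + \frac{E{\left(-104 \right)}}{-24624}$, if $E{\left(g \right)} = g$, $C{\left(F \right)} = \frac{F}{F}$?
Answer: $\frac{172171}{40521870} \approx 0.0042488$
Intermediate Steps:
$C{\left(F \right)} = 1$
$\frac{C{\left(204 \right)}}{39495} + \frac{E{\left(-104 \right)}}{-24624} = 1 \cdot \frac{1}{39495} - \frac{104}{-24624} = 1 \cdot \frac{1}{39495} - - \frac{13}{3078} = \frac{1}{39495} + \frac{13}{3078} = \frac{172171}{40521870}$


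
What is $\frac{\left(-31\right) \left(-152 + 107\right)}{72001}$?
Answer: $\frac{1395}{72001} \approx 0.019375$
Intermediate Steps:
$\frac{\left(-31\right) \left(-152 + 107\right)}{72001} = \left(-31\right) \left(-45\right) \frac{1}{72001} = 1395 \cdot \frac{1}{72001} = \frac{1395}{72001}$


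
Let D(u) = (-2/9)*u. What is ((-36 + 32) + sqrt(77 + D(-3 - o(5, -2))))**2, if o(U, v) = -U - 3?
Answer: (12 - sqrt(683))**2/9 ≈ 22.198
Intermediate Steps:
o(U, v) = -3 - U
D(u) = -2*u/9 (D(u) = (-2*1/9)*u = -2*u/9)
((-36 + 32) + sqrt(77 + D(-3 - o(5, -2))))**2 = ((-36 + 32) + sqrt(77 - 2*(-3 - (-3 - 1*5))/9))**2 = (-4 + sqrt(77 - 2*(-3 - (-3 - 5))/9))**2 = (-4 + sqrt(77 - 2*(-3 - 1*(-8))/9))**2 = (-4 + sqrt(77 - 2*(-3 + 8)/9))**2 = (-4 + sqrt(77 - 2/9*5))**2 = (-4 + sqrt(77 - 10/9))**2 = (-4 + sqrt(683/9))**2 = (-4 + sqrt(683)/3)**2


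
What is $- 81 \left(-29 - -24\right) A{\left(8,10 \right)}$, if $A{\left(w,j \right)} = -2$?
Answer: $-810$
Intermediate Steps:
$- 81 \left(-29 - -24\right) A{\left(8,10 \right)} = - 81 \left(-29 - -24\right) \left(-2\right) = - 81 \left(-29 + 24\right) \left(-2\right) = \left(-81\right) \left(-5\right) \left(-2\right) = 405 \left(-2\right) = -810$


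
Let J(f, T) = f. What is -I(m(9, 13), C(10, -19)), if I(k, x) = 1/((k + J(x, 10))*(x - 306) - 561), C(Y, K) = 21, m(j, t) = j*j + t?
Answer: 1/33336 ≈ 2.9998e-5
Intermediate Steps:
m(j, t) = t + j**2 (m(j, t) = j**2 + t = t + j**2)
I(k, x) = 1/(-561 + (-306 + x)*(k + x)) (I(k, x) = 1/((k + x)*(x - 306) - 561) = 1/((k + x)*(-306 + x) - 561) = 1/((-306 + x)*(k + x) - 561) = 1/(-561 + (-306 + x)*(k + x)))
-I(m(9, 13), C(10, -19)) = -1/(-561 + 21**2 - 306*(13 + 9**2) - 306*21 + (13 + 9**2)*21) = -1/(-561 + 441 - 306*(13 + 81) - 6426 + (13 + 81)*21) = -1/(-561 + 441 - 306*94 - 6426 + 94*21) = -1/(-561 + 441 - 28764 - 6426 + 1974) = -1/(-33336) = -1*(-1/33336) = 1/33336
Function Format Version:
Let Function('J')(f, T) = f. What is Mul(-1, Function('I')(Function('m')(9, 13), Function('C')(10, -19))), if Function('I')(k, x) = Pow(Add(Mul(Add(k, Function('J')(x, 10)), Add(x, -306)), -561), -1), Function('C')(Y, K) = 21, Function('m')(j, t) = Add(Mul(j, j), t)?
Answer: Rational(1, 33336) ≈ 2.9998e-5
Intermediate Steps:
Function('m')(j, t) = Add(t, Pow(j, 2)) (Function('m')(j, t) = Add(Pow(j, 2), t) = Add(t, Pow(j, 2)))
Function('I')(k, x) = Pow(Add(-561, Mul(Add(-306, x), Add(k, x))), -1) (Function('I')(k, x) = Pow(Add(Mul(Add(k, x), Add(x, -306)), -561), -1) = Pow(Add(Mul(Add(k, x), Add(-306, x)), -561), -1) = Pow(Add(Mul(Add(-306, x), Add(k, x)), -561), -1) = Pow(Add(-561, Mul(Add(-306, x), Add(k, x))), -1))
Mul(-1, Function('I')(Function('m')(9, 13), Function('C')(10, -19))) = Mul(-1, Pow(Add(-561, Pow(21, 2), Mul(-306, Add(13, Pow(9, 2))), Mul(-306, 21), Mul(Add(13, Pow(9, 2)), 21)), -1)) = Mul(-1, Pow(Add(-561, 441, Mul(-306, Add(13, 81)), -6426, Mul(Add(13, 81), 21)), -1)) = Mul(-1, Pow(Add(-561, 441, Mul(-306, 94), -6426, Mul(94, 21)), -1)) = Mul(-1, Pow(Add(-561, 441, -28764, -6426, 1974), -1)) = Mul(-1, Pow(-33336, -1)) = Mul(-1, Rational(-1, 33336)) = Rational(1, 33336)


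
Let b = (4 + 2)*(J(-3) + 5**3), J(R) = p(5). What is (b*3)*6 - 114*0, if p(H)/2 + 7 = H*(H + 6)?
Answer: 23868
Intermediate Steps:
p(H) = -14 + 2*H*(6 + H) (p(H) = -14 + 2*(H*(H + 6)) = -14 + 2*(H*(6 + H)) = -14 + 2*H*(6 + H))
J(R) = 96 (J(R) = -14 + 2*5**2 + 12*5 = -14 + 2*25 + 60 = -14 + 50 + 60 = 96)
b = 1326 (b = (4 + 2)*(96 + 5**3) = 6*(96 + 125) = 6*221 = 1326)
(b*3)*6 - 114*0 = (1326*3)*6 - 114*0 = 3978*6 - 1*0 = 23868 + 0 = 23868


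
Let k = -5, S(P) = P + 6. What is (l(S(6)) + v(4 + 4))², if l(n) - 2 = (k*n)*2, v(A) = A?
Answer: 12100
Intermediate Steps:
S(P) = 6 + P
l(n) = 2 - 10*n (l(n) = 2 - 5*n*2 = 2 - 10*n)
(l(S(6)) + v(4 + 4))² = ((2 - 10*(6 + 6)) + (4 + 4))² = ((2 - 10*12) + 8)² = ((2 - 120) + 8)² = (-118 + 8)² = (-110)² = 12100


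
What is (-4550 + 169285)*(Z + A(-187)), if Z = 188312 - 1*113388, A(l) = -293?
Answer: 12294337785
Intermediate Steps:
Z = 74924 (Z = 188312 - 113388 = 74924)
(-4550 + 169285)*(Z + A(-187)) = (-4550 + 169285)*(74924 - 293) = 164735*74631 = 12294337785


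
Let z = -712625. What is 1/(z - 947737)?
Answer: -1/1660362 ≈ -6.0228e-7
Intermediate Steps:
1/(z - 947737) = 1/(-712625 - 947737) = 1/(-1660362) = -1/1660362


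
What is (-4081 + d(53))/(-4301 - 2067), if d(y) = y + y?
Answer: 3975/6368 ≈ 0.62422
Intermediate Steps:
d(y) = 2*y
(-4081 + d(53))/(-4301 - 2067) = (-4081 + 2*53)/(-4301 - 2067) = (-4081 + 106)/(-6368) = -3975*(-1/6368) = 3975/6368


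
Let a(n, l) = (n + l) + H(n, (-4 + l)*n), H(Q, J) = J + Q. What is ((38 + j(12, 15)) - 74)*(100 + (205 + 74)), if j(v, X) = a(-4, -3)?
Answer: -7201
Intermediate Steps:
a(n, l) = l + 2*n + n*(-4 + l) (a(n, l) = (n + l) + ((-4 + l)*n + n) = (l + n) + (n*(-4 + l) + n) = (l + n) + (n + n*(-4 + l)) = l + 2*n + n*(-4 + l))
j(v, X) = 17 (j(v, X) = -3 - 2*(-4) - 3*(-4) = -3 + 8 + 12 = 17)
((38 + j(12, 15)) - 74)*(100 + (205 + 74)) = ((38 + 17) - 74)*(100 + (205 + 74)) = (55 - 74)*(100 + 279) = -19*379 = -7201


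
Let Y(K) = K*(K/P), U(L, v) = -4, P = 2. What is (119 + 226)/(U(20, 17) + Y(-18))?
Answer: 345/158 ≈ 2.1835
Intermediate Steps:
Y(K) = K²/2 (Y(K) = K*(K/2) = K²/2)
(119 + 226)/(U(20, 17) + Y(-18)) = (119 + 226)/(-4 + (½)*(-18)²) = 345/(-4 + (½)*324) = 345/(-4 + 162) = 345/158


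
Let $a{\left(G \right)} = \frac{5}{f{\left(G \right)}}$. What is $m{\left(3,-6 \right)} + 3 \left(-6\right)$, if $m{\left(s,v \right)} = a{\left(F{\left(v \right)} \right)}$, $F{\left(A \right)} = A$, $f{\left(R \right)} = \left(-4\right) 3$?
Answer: $- \frac{221}{12} \approx -18.417$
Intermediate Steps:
$f{\left(R \right)} = -12$
$a{\left(G \right)} = - \frac{5}{12}$ ($a{\left(G \right)} = \frac{5}{-12} = 5 \left(- \frac{1}{12}\right) = - \frac{5}{12}$)
$m{\left(s,v \right)} = - \frac{5}{12}$
$m{\left(3,-6 \right)} + 3 \left(-6\right) = - \frac{5}{12} + 3 \left(-6\right) = - \frac{5}{12} - 18 = - \frac{221}{12}$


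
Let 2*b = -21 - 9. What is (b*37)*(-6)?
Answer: 3330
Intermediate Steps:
b = -15 (b = (-21 - 9)/2 = (1/2)*(-30) = -15)
(b*37)*(-6) = -15*37*(-6) = -555*(-6) = 3330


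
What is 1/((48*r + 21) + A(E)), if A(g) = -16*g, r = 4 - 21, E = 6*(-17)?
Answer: 1/837 ≈ 0.0011947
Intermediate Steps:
E = -102
r = -17
1/((48*r + 21) + A(E)) = 1/((48*(-17) + 21) - 16*(-102)) = 1/((-816 + 21) + 1632) = 1/(-795 + 1632) = 1/837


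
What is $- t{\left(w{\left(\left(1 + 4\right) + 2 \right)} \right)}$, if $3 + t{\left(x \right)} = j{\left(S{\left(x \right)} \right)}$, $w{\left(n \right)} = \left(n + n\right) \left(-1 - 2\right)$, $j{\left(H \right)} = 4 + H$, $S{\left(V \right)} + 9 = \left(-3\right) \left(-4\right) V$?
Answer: $512$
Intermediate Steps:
$S{\left(V \right)} = -9 + 12 V$ ($S{\left(V \right)} = -9 + \left(-3\right) \left(-4\right) V = -9 + 12 V$)
$w{\left(n \right)} = - 6 n$ ($w{\left(n \right)} = 2 n \left(-3\right) = - 6 n$)
$t{\left(x \right)} = -8 + 12 x$ ($t{\left(x \right)} = -3 + \left(4 + \left(-9 + 12 x\right)\right) = -3 + \left(-5 + 12 x\right) = -8 + 12 x$)
$- t{\left(w{\left(\left(1 + 4\right) + 2 \right)} \right)} = - (-8 + 12 \left(- 6 \left(\left(1 + 4\right) + 2\right)\right)) = - (-8 + 12 \left(- 6 \left(5 + 2\right)\right)) = - (-8 + 12 \left(\left(-6\right) 7\right)) = - (-8 + 12 \left(-42\right)) = - (-8 - 504) = \left(-1\right) \left(-512\right) = 512$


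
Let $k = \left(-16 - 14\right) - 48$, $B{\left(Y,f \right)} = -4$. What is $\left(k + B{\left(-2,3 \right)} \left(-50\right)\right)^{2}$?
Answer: $14884$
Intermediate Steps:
$k = -78$ ($k = -30 - 48 = -78$)
$\left(k + B{\left(-2,3 \right)} \left(-50\right)\right)^{2} = \left(-78 - -200\right)^{2} = \left(-78 + 200\right)^{2} = 122^{2} = 14884$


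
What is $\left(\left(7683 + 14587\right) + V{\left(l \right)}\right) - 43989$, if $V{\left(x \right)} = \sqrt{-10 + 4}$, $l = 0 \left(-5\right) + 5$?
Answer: $-21719 + i \sqrt{6} \approx -21719.0 + 2.4495 i$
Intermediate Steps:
$l = 5$ ($l = 0 + 5 = 5$)
$V{\left(x \right)} = i \sqrt{6}$ ($V{\left(x \right)} = \sqrt{-6} = i \sqrt{6}$)
$\left(\left(7683 + 14587\right) + V{\left(l \right)}\right) - 43989 = \left(\left(7683 + 14587\right) + i \sqrt{6}\right) - 43989 = \left(22270 + i \sqrt{6}\right) - 43989 = -21719 + i \sqrt{6}$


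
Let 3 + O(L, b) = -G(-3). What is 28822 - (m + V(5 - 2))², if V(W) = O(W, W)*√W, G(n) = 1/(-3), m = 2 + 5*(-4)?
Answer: 85430/3 - 96*√3 ≈ 28310.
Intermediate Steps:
m = -18 (m = 2 - 20 = -18)
G(n) = -⅓
O(L, b) = -8/3 (O(L, b) = -3 - 1*(-⅓) = -3 + ⅓ = -8/3)
V(W) = -8*√W/3
28822 - (m + V(5 - 2))² = 28822 - (-18 - 8*√(5 - 2)/3)² = 28822 - (-18 - 8*√3/3)²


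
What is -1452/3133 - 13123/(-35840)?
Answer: -10925321/112286720 ≈ -0.097298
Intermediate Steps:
-1452/3133 - 13123/(-35840) = -1452*1/3133 - 13123*(-1/35840) = -1452/3133 + 13123/35840 = -10925321/112286720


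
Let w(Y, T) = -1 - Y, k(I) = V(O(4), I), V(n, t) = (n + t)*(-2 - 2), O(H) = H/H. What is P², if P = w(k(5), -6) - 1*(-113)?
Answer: 18496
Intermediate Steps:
O(H) = 1
V(n, t) = -4*n - 4*t (V(n, t) = (n + t)*(-4) = -4*n - 4*t)
k(I) = -4 - 4*I (k(I) = -4*1 - 4*I = -4 - 4*I)
P = 136 (P = (-1 - (-4 - 4*5)) - 1*(-113) = (-1 - (-4 - 20)) + 113 = (-1 - 1*(-24)) + 113 = (-1 + 24) + 113 = 23 + 113 = 136)
P² = 136² = 18496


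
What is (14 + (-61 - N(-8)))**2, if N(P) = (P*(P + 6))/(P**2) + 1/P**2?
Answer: 9150625/4096 ≈ 2234.0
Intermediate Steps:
N(P) = P**(-2) + (6 + P)/P (N(P) = (P*(6 + P))/P**2 + 1/P**2 = (6 + P)/P + P**(-2) = P**(-2) + (6 + P)/P)
(14 + (-61 - N(-8)))**2 = (14 + (-61 - (1 + (-8)**(-2) + 6/(-8))))**2 = (14 + (-61 - (1 + 1/64 + 6*(-1/8))))**2 = (14 + (-61 - (1 + 1/64 - 3/4)))**2 = (14 + (-61 - 1*17/64))**2 = (14 + (-61 - 17/64))**2 = (14 - 3921/64)**2 = (-3025/64)**2 = 9150625/4096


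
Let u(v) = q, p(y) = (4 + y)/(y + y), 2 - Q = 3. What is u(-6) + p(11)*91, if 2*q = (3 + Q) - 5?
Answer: 666/11 ≈ 60.545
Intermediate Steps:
Q = -1 (Q = 2 - 1*3 = 2 - 3 = -1)
p(y) = (4 + y)/(2*y) (p(y) = (4 + y)/((2*y)) = (4 + y)*(1/(2*y)) = (4 + y)/(2*y))
q = -3/2 (q = ((3 - 1) - 5)/2 = (2 - 5)/2 = (½)*(-3) = -3/2 ≈ -1.5000)
u(v) = -3/2
u(-6) + p(11)*91 = -3/2 + ((½)*(4 + 11)/11)*91 = -3/2 + ((½)*(1/11)*15)*91 = -3/2 + (15/22)*91 = -3/2 + 1365/22 = 666/11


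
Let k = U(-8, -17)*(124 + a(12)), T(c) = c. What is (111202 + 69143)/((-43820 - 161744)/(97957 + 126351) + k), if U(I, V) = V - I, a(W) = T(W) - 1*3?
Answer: -2022641313/13435112 ≈ -150.55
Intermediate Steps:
a(W) = -3 + W (a(W) = W - 1*3 = W - 3 = -3 + W)
k = -1197 (k = (-17 - 1*(-8))*(124 + (-3 + 12)) = (-17 + 8)*(124 + 9) = -9*133 = -1197)
(111202 + 69143)/((-43820 - 161744)/(97957 + 126351) + k) = (111202 + 69143)/((-43820 - 161744)/(97957 + 126351) - 1197) = 180345/(-205564/224308 - 1197) = 180345/(-205564*1/224308 - 1197) = 180345/(-51391/56077 - 1197) = 180345/(-67175560/56077) = 180345*(-56077/67175560) = -2022641313/13435112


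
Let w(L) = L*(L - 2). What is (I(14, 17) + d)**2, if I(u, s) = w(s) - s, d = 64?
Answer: 91204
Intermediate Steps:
w(L) = L*(-2 + L)
I(u, s) = -s + s*(-2 + s) (I(u, s) = s*(-2 + s) - s = -s + s*(-2 + s))
(I(14, 17) + d)**2 = (17*(-3 + 17) + 64)**2 = (17*14 + 64)**2 = (238 + 64)**2 = 302**2 = 91204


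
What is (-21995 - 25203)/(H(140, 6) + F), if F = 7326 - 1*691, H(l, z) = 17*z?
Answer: -47198/6737 ≈ -7.0058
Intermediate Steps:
F = 6635 (F = 7326 - 691 = 6635)
(-21995 - 25203)/(H(140, 6) + F) = (-21995 - 25203)/(17*6 + 6635) = -47198/(102 + 6635) = -47198/6737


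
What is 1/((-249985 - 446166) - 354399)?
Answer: -1/1050550 ≈ -9.5188e-7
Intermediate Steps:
1/((-249985 - 446166) - 354399) = 1/(-696151 - 354399) = 1/(-1050550) = -1/1050550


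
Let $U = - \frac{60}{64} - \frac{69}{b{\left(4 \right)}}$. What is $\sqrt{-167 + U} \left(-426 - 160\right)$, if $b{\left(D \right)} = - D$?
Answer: $- \frac{293 i \sqrt{2411}}{2} \approx - 7193.4 i$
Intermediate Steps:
$U = \frac{261}{16}$ ($U = - \frac{60}{64} - \frac{69}{\left(-1\right) 4} = \left(-60\right) \frac{1}{64} - \frac{69}{-4} = - \frac{15}{16} - - \frac{69}{4} = - \frac{15}{16} + \frac{69}{4} = \frac{261}{16} \approx 16.313$)
$\sqrt{-167 + U} \left(-426 - 160\right) = \sqrt{-167 + \frac{261}{16}} \left(-426 - 160\right) = \sqrt{- \frac{2411}{16}} \left(-586\right) = \frac{i \sqrt{2411}}{4} \left(-586\right) = - \frac{293 i \sqrt{2411}}{2}$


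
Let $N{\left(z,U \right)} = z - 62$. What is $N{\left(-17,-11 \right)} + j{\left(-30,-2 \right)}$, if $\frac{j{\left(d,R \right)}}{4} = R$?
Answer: $-87$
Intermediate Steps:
$j{\left(d,R \right)} = 4 R$
$N{\left(z,U \right)} = -62 + z$
$N{\left(-17,-11 \right)} + j{\left(-30,-2 \right)} = \left(-62 - 17\right) + 4 \left(-2\right) = -79 - 8 = -87$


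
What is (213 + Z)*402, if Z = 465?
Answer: 272556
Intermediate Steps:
(213 + Z)*402 = (213 + 465)*402 = 678*402 = 272556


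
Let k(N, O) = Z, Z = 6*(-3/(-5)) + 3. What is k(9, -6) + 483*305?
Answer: 736608/5 ≈ 1.4732e+5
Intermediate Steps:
Z = 33/5 (Z = 6*(-3*(-1/5)) + 3 = 6*(3/5) + 3 = 18/5 + 3 = 33/5 ≈ 6.6000)
k(N, O) = 33/5
k(9, -6) + 483*305 = 33/5 + 483*305 = 33/5 + 147315 = 736608/5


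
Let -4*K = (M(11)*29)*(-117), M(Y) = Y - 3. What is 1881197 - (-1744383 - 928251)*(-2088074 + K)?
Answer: -5562519191395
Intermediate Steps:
M(Y) = -3 + Y
K = 6786 (K = -(-3 + 11)*29*(-117)/4 = -8*29*(-117)/4 = -58*(-117) = -1/4*(-27144) = 6786)
1881197 - (-1744383 - 928251)*(-2088074 + K) = 1881197 - (-1744383 - 928251)*(-2088074 + 6786) = 1881197 - (-2672634)*(-2081288) = 1881197 - 1*5562521072592 = 1881197 - 5562521072592 = -5562519191395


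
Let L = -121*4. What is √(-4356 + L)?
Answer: 22*I*√10 ≈ 69.57*I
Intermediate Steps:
L = -484
√(-4356 + L) = √(-4356 - 484) = √(-4840) = 22*I*√10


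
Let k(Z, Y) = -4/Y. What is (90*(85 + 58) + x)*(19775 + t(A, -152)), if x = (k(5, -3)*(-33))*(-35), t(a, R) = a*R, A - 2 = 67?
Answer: 133825670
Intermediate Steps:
A = 69 (A = 2 + 67 = 69)
t(a, R) = R*a
x = 1540 (x = (-4/(-3)*(-33))*(-35) = (-4*(-1/3)*(-33))*(-35) = ((4/3)*(-33))*(-35) = -44*(-35) = 1540)
(90*(85 + 58) + x)*(19775 + t(A, -152)) = (90*(85 + 58) + 1540)*(19775 - 152*69) = (90*143 + 1540)*(19775 - 10488) = (12870 + 1540)*9287 = 14410*9287 = 133825670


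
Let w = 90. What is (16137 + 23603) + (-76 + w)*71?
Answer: 40734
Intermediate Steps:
(16137 + 23603) + (-76 + w)*71 = (16137 + 23603) + (-76 + 90)*71 = 39740 + 14*71 = 39740 + 994 = 40734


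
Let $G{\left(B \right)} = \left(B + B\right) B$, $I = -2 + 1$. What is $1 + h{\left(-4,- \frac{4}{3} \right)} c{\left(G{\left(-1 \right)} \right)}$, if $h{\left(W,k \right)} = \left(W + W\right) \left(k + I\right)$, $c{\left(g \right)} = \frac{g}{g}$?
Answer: $\frac{59}{3} \approx 19.667$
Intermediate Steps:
$I = -1$
$G{\left(B \right)} = 2 B^{2}$ ($G{\left(B \right)} = 2 B B = 2 B^{2}$)
$c{\left(g \right)} = 1$
$h{\left(W,k \right)} = 2 W \left(-1 + k\right)$ ($h{\left(W,k \right)} = \left(W + W\right) \left(k - 1\right) = 2 W \left(-1 + k\right)$)
$1 + h{\left(-4,- \frac{4}{3} \right)} c{\left(G{\left(-1 \right)} \right)} = 1 + 2 \left(-4\right) \left(-1 - \frac{4}{3}\right) 1 = 1 + 2 \left(-4\right) \left(- \frac{7}{3}\right) 1 = 1 + \frac{56}{3} \cdot 1 = 1 + \frac{56}{3} = \frac{59}{3}$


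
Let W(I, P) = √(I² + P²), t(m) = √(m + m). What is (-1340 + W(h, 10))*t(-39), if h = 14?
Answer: 2*I*√78*(-670 + √74) ≈ -11683.0*I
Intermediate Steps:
t(m) = √2*√m (t(m) = √(2*m) = √2*√m)
(-1340 + W(h, 10))*t(-39) = (-1340 + √(14² + 10²))*(√2*√(-39)) = (-1340 + √(196 + 100))*(√2*(I*√39)) = (-1340 + √296)*(I*√78) = (-1340 + 2*√74)*(I*√78) = I*√78*(-1340 + 2*√74)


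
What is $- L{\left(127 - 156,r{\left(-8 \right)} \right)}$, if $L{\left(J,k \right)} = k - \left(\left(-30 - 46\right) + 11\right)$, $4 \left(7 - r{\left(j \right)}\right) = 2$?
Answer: $- \frac{143}{2} \approx -71.5$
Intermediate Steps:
$r{\left(j \right)} = \frac{13}{2}$ ($r{\left(j \right)} = 7 - \frac{1}{2} = \frac{13}{2}$)
$L{\left(J,k \right)} = 65 + k$ ($L{\left(J,k \right)} = k - \left(-76 + 11\right) = k - -65 = k + 65 = 65 + k$)
$- L{\left(127 - 156,r{\left(-8 \right)} \right)} = - (65 + \frac{13}{2}) = \left(-1\right) \frac{143}{2} = - \frac{143}{2}$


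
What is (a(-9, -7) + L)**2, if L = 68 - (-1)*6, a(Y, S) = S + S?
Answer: 3600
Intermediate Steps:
a(Y, S) = 2*S
L = 74 (L = 68 - 1*(-6) = 68 + 6 = 74)
(a(-9, -7) + L)**2 = (2*(-7) + 74)**2 = (-14 + 74)**2 = 60**2 = 3600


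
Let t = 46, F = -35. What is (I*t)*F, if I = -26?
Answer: 41860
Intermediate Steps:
(I*t)*F = -26*46*(-35) = -1196*(-35) = 41860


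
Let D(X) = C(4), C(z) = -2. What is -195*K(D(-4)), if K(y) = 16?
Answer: -3120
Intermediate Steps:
D(X) = -2
-195*K(D(-4)) = -195*16 = -3120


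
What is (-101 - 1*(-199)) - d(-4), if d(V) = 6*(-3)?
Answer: 116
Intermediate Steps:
d(V) = -18
(-101 - 1*(-199)) - d(-4) = (-101 - 1*(-199)) - 1*(-18) = (-101 + 199) + 18 = 98 + 18 = 116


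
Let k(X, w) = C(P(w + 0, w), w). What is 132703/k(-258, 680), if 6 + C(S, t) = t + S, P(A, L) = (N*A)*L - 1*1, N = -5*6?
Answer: -132703/13871327 ≈ -0.0095667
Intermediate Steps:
N = -30
P(A, L) = -1 - 30*A*L (P(A, L) = (-30*A)*L - 1*1 = -30*A*L - 1 = -1 - 30*A*L)
C(S, t) = -6 + S + t (C(S, t) = -6 + (t + S) = -6 + (S + t) = -6 + S + t)
k(X, w) = -7 + w - 30*w² (k(X, w) = -6 + (-1 - 30*(w + 0)*w) + w = -6 + (-1 - 30*w*w) + w = -6 + (-1 - 30*w²) + w = -7 + w - 30*w²)
132703/k(-258, 680) = 132703/(-7 + 680 - 30*680²) = 132703/(-7 + 680 - 30*462400) = 132703/(-7 + 680 - 13872000) = 132703/(-13871327) = 132703*(-1/13871327) = -132703/13871327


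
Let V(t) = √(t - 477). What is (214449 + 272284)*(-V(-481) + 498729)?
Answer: 242747862357 - 486733*I*√958 ≈ 2.4275e+11 - 1.5065e+7*I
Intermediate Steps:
V(t) = √(-477 + t)
(214449 + 272284)*(-V(-481) + 498729) = (214449 + 272284)*(-√(-477 - 481) + 498729) = 486733*(-√(-958) + 498729) = 486733*(-I*√958 + 498729) = 486733*(498729 - I*√958) = 242747862357 - 486733*I*√958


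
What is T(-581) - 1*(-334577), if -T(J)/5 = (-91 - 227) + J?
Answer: 339072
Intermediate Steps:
T(J) = 1590 - 5*J (T(J) = -5*((-91 - 227) + J) = -5*(-318 + J) = 1590 - 5*J)
T(-581) - 1*(-334577) = (1590 - 5*(-581)) - 1*(-334577) = (1590 + 2905) + 334577 = 4495 + 334577 = 339072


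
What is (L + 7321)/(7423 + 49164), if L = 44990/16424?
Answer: 60142547/464692444 ≈ 0.12942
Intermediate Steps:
L = 22495/8212 (L = 44990*(1/16424) = 22495/8212 ≈ 2.7393)
(L + 7321)/(7423 + 49164) = (22495/8212 + 7321)/(7423 + 49164) = (60142547/8212)/56587 = (60142547/8212)*(1/56587) = 60142547/464692444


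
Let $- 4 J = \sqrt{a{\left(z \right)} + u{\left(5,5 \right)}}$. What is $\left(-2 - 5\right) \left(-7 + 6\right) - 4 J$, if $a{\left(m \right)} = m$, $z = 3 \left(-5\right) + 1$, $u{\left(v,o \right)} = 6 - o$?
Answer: $7 + i \sqrt{13} \approx 7.0 + 3.6056 i$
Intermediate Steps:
$z = -14$ ($z = -15 + 1 = -14$)
$J = - \frac{i \sqrt{13}}{4}$ ($J = - \frac{\sqrt{-14 + \left(6 - 5\right)}}{4} = - \frac{\sqrt{-14 + 1}}{4} = - \frac{\sqrt{-13}}{4} = - \frac{i \sqrt{13}}{4} \approx - 0.90139 i$)
$\left(-2 - 5\right) \left(-7 + 6\right) - 4 J = \left(-2 - 5\right) \left(-7 + 6\right) - 4 \left(- \frac{i \sqrt{13}}{4}\right) = \left(-7\right) \left(-1\right) + i \sqrt{13} = 7 + i \sqrt{13}$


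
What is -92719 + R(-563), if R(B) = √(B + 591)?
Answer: -92719 + 2*√7 ≈ -92714.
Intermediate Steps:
R(B) = √(591 + B)
-92719 + R(-563) = -92719 + √(591 - 563) = -92719 + √28 = -92719 + 2*√7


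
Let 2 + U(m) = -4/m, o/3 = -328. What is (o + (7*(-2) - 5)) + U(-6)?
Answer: -3013/3 ≈ -1004.3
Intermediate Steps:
o = -984 (o = 3*(-328) = -984)
U(m) = -2 - 4/m
(o + (7*(-2) - 5)) + U(-6) = (-984 + (7*(-2) - 5)) + (-2 - 4/(-6)) = (-984 + (-14 - 5)) + (-2 - 4*(-⅙)) = (-984 - 19) + (-2 + ⅔) = -1003 - 4/3 = -3013/3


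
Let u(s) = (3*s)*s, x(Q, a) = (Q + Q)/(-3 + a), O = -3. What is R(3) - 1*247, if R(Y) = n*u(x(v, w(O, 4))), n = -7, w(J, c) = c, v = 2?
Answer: -583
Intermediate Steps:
x(Q, a) = 2*Q/(-3 + a) (x(Q, a) = (2*Q)/(-3 + a) = 2*Q/(-3 + a))
u(s) = 3*s²
R(Y) = -336 (R(Y) = -21*(2*2/(-3 + 4))² = -21*(2*2/1)² = -21*(2*2*1)² = -21*4² = -21*16 = -7*48 = -336)
R(3) - 1*247 = -336 - 1*247 = -336 - 247 = -583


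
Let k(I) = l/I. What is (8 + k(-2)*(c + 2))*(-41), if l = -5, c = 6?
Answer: -1148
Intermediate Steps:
k(I) = -5/I
(8 + k(-2)*(c + 2))*(-41) = (8 + (-5/(-2))*(6 + 2))*(-41) = (8 - 5*(-½)*8)*(-41) = (8 + (5/2)*8)*(-41) = (8 + 20)*(-41) = 28*(-41) = -1148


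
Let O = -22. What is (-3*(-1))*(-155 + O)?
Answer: -531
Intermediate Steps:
(-3*(-1))*(-155 + O) = (-3*(-1))*(-155 - 22) = 3*(-177) = -531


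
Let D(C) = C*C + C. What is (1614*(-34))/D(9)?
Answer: -9146/15 ≈ -609.73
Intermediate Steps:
D(C) = C + C² (D(C) = C² + C = C + C²)
(1614*(-34))/D(9) = (1614*(-34))/((9*(1 + 9))) = -54876/(9*10) = -54876/90 = -54876*1/90 = -9146/15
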